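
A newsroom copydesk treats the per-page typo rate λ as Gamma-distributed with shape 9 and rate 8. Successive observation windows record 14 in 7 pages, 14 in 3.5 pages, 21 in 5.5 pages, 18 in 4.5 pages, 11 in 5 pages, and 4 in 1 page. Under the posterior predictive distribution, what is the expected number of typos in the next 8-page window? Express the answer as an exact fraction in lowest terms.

Total count: 14 + 14 + 21 + 18 + 11 + 4 = 82.
Total exposure: 7 + 3.5 + 5.5 + 4.5 + 5 + 1 = 26.5 pages.
The Gamma prior is conjugate for the Poisson rate, so λ | data ~ Gamma(9+82, 8+26.5) = Gamma(91, 69/2).
Predictive mean over an 8-page window = T·E[λ|data] = 8·91/(69/2) = 1456/69.

1456/69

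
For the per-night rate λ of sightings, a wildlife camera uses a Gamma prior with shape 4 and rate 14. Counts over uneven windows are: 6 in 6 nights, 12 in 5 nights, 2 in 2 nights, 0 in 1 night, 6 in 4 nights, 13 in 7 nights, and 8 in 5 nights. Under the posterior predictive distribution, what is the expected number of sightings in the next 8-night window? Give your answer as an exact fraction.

102/11

Total count: 6 + 12 + 2 + 0 + 6 + 13 + 8 = 47.
Total exposure: 6 + 5 + 2 + 1 + 4 + 7 + 5 = 30 nights.
By Gamma–Poisson conjugacy, the posterior is Gamma(α + Σx, β + Σt) = Gamma(4 + 47, 14 + 30) = Gamma(51, 44).
Predictive mean over an 8-night window = T·E[λ|data] = 8·51/44 = 102/11.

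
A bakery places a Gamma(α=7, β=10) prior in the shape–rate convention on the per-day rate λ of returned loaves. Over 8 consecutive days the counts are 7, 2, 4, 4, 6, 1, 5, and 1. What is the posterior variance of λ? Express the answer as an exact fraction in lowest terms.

37/324

Total count: 7 + 2 + 4 + 4 + 6 + 1 + 5 + 1 = 30.
Total exposure: 8 days.
Conjugate update: add total count to the shape and total exposure to the rate, giving Gamma(37, 18).
Posterior variance = α'/β'² = 37/324.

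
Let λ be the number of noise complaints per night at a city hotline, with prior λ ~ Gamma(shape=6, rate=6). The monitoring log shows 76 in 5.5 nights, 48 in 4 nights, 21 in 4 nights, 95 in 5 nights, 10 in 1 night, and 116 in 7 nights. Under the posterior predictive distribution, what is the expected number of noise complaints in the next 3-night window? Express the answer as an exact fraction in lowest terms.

2232/65

Total count: 76 + 48 + 21 + 95 + 10 + 116 = 366.
Total exposure: 5.5 + 4 + 4 + 5 + 1 + 7 = 26.5 nights.
Gamma(α, β) with Poisson data over total exposure Σt gives posterior Gamma(α+Σx, β+Σt) = Gamma(372, 65/2).
Predictive mean over a 3-night window = T·E[λ|data] = 3·372/(65/2) = 2232/65.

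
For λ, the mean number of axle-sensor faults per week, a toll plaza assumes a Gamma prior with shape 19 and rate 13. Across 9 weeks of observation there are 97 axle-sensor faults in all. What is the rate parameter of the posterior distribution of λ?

22

Total count 97 over total exposure 9 weeks.
The Gamma prior is conjugate for the Poisson rate, so λ | data ~ Gamma(19+97, 13+9) = Gamma(116, 22).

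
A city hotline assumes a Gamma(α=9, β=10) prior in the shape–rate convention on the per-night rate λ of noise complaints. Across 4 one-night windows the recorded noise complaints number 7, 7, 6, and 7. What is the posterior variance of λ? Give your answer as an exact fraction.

9/49

Total count: 7 + 7 + 6 + 7 = 27.
Total exposure: 4 nights.
Gamma(α, β) with Poisson data over total exposure Σt gives posterior Gamma(α+Σx, β+Σt) = Gamma(36, 14).
Posterior variance = α'/β'² = 36/196 = 9/49.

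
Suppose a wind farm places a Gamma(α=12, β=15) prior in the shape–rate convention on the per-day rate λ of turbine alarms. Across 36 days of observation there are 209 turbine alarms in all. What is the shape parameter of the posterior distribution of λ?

221

Total count 209 over total exposure 36 days.
Posterior: α' = 12 + 209 = 221, β' = 15 + 36 = 51.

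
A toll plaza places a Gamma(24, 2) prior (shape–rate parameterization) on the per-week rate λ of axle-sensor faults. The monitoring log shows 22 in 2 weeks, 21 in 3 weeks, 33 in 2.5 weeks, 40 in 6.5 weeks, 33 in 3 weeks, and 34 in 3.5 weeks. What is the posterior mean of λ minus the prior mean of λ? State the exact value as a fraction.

-14/5

Total count: 22 + 21 + 33 + 40 + 33 + 34 = 183.
Total exposure: 2 + 3 + 2.5 + 6.5 + 3 + 3.5 = 20.5 weeks.
By Gamma–Poisson conjugacy, the posterior is Gamma(α + Σx, β + Σt) = Gamma(24 + 183, 2 + 20.5) = Gamma(207, 45/2).
Posterior mean = 207/(45/2) = 46/5; prior mean = 24/2 = 12. Difference = 46/5 − 12 = -14/5.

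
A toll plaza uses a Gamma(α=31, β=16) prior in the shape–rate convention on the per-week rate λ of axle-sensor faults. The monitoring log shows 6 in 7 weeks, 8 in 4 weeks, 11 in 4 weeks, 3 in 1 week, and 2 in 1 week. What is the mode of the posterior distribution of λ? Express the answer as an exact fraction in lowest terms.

Total count: 6 + 8 + 11 + 3 + 2 = 30.
Total exposure: 7 + 4 + 4 + 1 + 1 = 17 weeks.
By Gamma–Poisson conjugacy, the posterior is Gamma(α + Σx, β + Σt) = Gamma(31 + 30, 16 + 17) = Gamma(61, 33).
Posterior mode = (α'−1)/β' = 60/33 = 20/11.

20/11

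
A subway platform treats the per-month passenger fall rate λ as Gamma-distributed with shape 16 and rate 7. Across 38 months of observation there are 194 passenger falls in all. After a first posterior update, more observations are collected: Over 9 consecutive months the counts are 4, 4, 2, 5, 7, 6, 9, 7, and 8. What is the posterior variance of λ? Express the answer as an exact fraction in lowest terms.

Total count 194 over total exposure 38 months.
After the first batch: Gamma(16 + 194, 7 + 38) = Gamma(210, 45).
Total count: 4 + 4 + 2 + 5 + 7 + 6 + 9 + 7 + 8 = 52.
Total exposure: 9 months.
After the second batch: Gamma(210 + 52, 45 + 9) = Gamma(262, 54).
Posterior variance = α'/β'² = 262/2916 = 131/1458.

131/1458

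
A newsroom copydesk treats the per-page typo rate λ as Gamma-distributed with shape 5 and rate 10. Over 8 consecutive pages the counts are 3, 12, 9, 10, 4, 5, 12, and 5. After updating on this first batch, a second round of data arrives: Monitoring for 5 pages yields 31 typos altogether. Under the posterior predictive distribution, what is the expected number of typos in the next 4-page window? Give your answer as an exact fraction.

Total count: 3 + 12 + 9 + 10 + 4 + 5 + 12 + 5 = 60.
Total exposure: 8 pages.
After the first batch: Gamma(5 + 60, 10 + 8) = Gamma(65, 18).
Total count 31 over total exposure 5 pages.
After the second batch: Gamma(65 + 31, 18 + 5) = Gamma(96, 23).
Predictive mean over a 4-page window = T·E[λ|data] = 4·96/23 = 384/23.

384/23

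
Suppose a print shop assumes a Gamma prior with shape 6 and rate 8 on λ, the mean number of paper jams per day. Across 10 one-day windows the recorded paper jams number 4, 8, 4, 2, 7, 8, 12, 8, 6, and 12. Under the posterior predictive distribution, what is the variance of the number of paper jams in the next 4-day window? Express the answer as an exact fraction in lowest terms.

1694/81

Total count: 4 + 8 + 4 + 2 + 7 + 8 + 12 + 8 + 6 + 12 = 71.
Total exposure: 10 days.
The Gamma prior is conjugate for the Poisson rate, so λ | data ~ Gamma(6+71, 8+10) = Gamma(77, 18).
The posterior predictive for a window of length T is Negative Binomial with variance T·α'·(β'+T)/β'² = 4·77·22/324 = 1694/81.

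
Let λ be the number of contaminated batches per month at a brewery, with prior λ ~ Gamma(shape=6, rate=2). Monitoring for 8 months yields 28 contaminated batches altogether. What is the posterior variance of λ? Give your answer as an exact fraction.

17/50

Total count 28 over total exposure 8 months.
By Gamma–Poisson conjugacy, the posterior is Gamma(α + Σx, β + Σt) = Gamma(6 + 28, 2 + 8) = Gamma(34, 10).
Posterior variance = α'/β'² = 34/100 = 17/50.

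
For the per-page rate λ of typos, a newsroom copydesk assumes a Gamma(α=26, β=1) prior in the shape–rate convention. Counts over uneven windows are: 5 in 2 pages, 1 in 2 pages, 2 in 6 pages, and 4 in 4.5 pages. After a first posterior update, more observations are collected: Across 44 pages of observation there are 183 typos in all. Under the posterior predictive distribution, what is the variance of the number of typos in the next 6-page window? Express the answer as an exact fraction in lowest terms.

Total count: 5 + 1 + 2 + 4 = 12.
Total exposure: 2 + 2 + 6 + 4.5 = 14.5 pages.
After the first batch: Gamma(26 + 12, 1 + 14.5) = Gamma(38, 31/2).
Total count 183 over total exposure 44 pages.
After the second batch: Gamma(38 + 183, 31/2 + 44) = Gamma(221, 119/2).
The posterior predictive for a window of length T is Negative Binomial with variance T·α'·(β'+T)/β'² = 6·221·(131/2)/(14161/4) = 20436/833.

20436/833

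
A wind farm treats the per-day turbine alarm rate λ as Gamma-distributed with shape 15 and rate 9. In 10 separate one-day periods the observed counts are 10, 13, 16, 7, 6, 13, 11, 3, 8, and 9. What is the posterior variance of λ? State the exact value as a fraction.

Total count: 10 + 13 + 16 + 7 + 6 + 13 + 11 + 3 + 8 + 9 = 96.
Total exposure: 10 days.
Gamma(α, β) with Poisson data over total exposure Σt gives posterior Gamma(α+Σx, β+Σt) = Gamma(111, 19).
Posterior variance = α'/β'² = 111/361.

111/361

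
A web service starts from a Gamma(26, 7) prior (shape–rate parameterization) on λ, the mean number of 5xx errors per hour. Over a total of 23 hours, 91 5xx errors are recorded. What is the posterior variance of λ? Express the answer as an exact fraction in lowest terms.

13/100

Total count 91 over total exposure 23 hours.
The Gamma prior is conjugate for the Poisson rate, so λ | data ~ Gamma(26+91, 7+23) = Gamma(117, 30).
Posterior variance = α'/β'² = 117/900 = 13/100.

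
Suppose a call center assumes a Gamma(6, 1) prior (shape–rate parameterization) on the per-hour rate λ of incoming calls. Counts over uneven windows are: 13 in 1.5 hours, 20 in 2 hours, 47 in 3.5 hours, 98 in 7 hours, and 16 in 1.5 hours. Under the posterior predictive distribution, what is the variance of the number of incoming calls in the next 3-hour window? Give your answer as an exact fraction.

Total count: 13 + 20 + 47 + 98 + 16 = 194.
Total exposure: 1.5 + 2 + 3.5 + 7 + 1.5 = 15.5 hours.
Posterior: α' = 6 + 194 = 200, β' = 1 + 15.5 = 33/2.
The posterior predictive for a window of length T is Negative Binomial with variance T·α'·(β'+T)/β'² = 3·200·(39/2)/(1089/4) = 5200/121.

5200/121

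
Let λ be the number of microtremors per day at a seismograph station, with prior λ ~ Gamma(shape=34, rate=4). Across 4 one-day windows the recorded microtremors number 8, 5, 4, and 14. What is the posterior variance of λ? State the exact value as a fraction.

65/64

Total count: 8 + 5 + 4 + 14 = 31.
Total exposure: 4 days.
Gamma(α, β) with Poisson data over total exposure Σt gives posterior Gamma(α+Σx, β+Σt) = Gamma(65, 8).
Posterior variance = α'/β'² = 65/64.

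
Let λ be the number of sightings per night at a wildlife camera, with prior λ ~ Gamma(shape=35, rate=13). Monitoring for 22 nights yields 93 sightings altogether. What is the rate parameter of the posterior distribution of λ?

35

Total count 93 over total exposure 22 nights.
Posterior: α' = 35 + 93 = 128, β' = 13 + 22 = 35.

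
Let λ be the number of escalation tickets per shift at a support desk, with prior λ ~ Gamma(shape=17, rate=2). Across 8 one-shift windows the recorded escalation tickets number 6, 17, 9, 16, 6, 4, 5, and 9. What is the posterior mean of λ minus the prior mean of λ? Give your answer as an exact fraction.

Total count: 6 + 17 + 9 + 16 + 6 + 4 + 5 + 9 = 72.
Total exposure: 8 shifts.
By Gamma–Poisson conjugacy, the posterior is Gamma(α + Σx, β + Σt) = Gamma(17 + 72, 2 + 8) = Gamma(89, 10).
Posterior mean = 89/10 = 89/10; prior mean = 17/2 = 17/2. Difference = 89/10 − 17/2 = 2/5.

2/5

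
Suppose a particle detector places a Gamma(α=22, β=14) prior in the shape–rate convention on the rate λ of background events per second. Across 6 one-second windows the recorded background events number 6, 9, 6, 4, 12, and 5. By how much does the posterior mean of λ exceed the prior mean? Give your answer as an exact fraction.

Total count: 6 + 9 + 6 + 4 + 12 + 5 = 42.
Total exposure: 6 seconds.
Gamma(α, β) with Poisson data over total exposure Σt gives posterior Gamma(α+Σx, β+Σt) = Gamma(64, 20).
Posterior mean = 64/20 = 16/5; prior mean = 22/14 = 11/7. Difference = 16/5 − 11/7 = 57/35.

57/35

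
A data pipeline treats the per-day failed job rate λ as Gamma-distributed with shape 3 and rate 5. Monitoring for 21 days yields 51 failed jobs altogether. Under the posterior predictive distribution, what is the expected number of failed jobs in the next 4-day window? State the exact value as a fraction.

108/13

Total count 51 over total exposure 21 days.
Conjugate update: add total count to the shape and total exposure to the rate, giving Gamma(54, 26).
Predictive mean over a 4-day window = T·E[λ|data] = 4·54/26 = 108/13.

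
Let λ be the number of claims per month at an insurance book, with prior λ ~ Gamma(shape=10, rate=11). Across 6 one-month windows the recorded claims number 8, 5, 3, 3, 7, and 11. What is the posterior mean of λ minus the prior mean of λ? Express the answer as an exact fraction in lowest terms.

Total count: 8 + 5 + 3 + 3 + 7 + 11 = 37.
Total exposure: 6 months.
The Gamma prior is conjugate for the Poisson rate, so λ | data ~ Gamma(10+37, 11+6) = Gamma(47, 17).
Posterior mean = 47/17 = 47/17; prior mean = 10/11 = 10/11. Difference = 47/17 − 10/11 = 347/187.

347/187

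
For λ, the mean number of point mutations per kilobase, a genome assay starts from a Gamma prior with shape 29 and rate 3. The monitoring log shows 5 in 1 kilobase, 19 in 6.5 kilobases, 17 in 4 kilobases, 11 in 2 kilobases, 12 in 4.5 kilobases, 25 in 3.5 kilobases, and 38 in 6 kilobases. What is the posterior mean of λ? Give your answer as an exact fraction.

312/61

Total count: 5 + 19 + 17 + 11 + 12 + 25 + 38 = 127.
Total exposure: 1 + 6.5 + 4 + 2 + 4.5 + 3.5 + 6 = 27.5 kilobases.
By Gamma–Poisson conjugacy, the posterior is Gamma(α + Σx, β + Σt) = Gamma(29 + 127, 3 + 27.5) = Gamma(156, 61/2).
Posterior mean = α'/β' = 156/(61/2) = 312/61.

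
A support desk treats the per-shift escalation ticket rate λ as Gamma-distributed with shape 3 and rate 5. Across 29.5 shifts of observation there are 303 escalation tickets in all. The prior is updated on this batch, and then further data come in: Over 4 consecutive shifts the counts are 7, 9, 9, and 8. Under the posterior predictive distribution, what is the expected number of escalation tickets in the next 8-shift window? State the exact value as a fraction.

Total count 303 over total exposure 29.5 shifts.
After the first batch: Gamma(3 + 303, 5 + 29.5) = Gamma(306, 69/2).
Total count: 7 + 9 + 9 + 8 = 33.
Total exposure: 4 shifts.
After the second batch: Gamma(306 + 33, 69/2 + 4) = Gamma(339, 77/2).
Predictive mean over an 8-shift window = T·E[λ|data] = 8·339/(77/2) = 5424/77.

5424/77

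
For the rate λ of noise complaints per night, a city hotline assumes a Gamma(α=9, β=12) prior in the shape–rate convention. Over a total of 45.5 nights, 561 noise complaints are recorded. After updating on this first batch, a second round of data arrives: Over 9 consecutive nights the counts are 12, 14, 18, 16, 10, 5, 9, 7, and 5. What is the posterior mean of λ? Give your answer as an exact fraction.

Total count 561 over total exposure 45.5 nights.
After the first batch: Gamma(9 + 561, 12 + 45.5) = Gamma(570, 115/2).
Total count: 12 + 14 + 18 + 16 + 10 + 5 + 9 + 7 + 5 = 96.
Total exposure: 9 nights.
After the second batch: Gamma(570 + 96, 115/2 + 9) = Gamma(666, 133/2).
Posterior mean = α'/β' = 666/(133/2) = 1332/133.

1332/133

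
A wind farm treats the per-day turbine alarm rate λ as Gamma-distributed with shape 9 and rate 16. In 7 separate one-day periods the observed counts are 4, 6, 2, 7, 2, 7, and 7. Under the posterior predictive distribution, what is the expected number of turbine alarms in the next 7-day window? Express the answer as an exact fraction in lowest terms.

Total count: 4 + 6 + 2 + 7 + 2 + 7 + 7 = 35.
Total exposure: 7 days.
The Gamma prior is conjugate for the Poisson rate, so λ | data ~ Gamma(9+35, 16+7) = Gamma(44, 23).
Predictive mean over a 7-day window = T·E[λ|data] = 7·44/23 = 308/23.

308/23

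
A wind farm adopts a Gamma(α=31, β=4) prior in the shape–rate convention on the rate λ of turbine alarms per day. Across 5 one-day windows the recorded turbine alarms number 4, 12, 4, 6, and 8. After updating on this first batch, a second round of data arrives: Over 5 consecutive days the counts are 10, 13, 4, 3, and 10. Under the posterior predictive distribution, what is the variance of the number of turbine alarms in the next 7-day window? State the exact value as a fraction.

Total count: 4 + 12 + 4 + 6 + 8 = 34.
Total exposure: 5 days.
After the first batch: Gamma(31 + 34, 4 + 5) = Gamma(65, 9).
Total count: 10 + 13 + 4 + 3 + 10 = 40.
Total exposure: 5 days.
After the second batch: Gamma(65 + 40, 9 + 5) = Gamma(105, 14).
The posterior predictive for a window of length T is Negative Binomial with variance T·α'·(β'+T)/β'² = 7·105·21/196 = 315/4.

315/4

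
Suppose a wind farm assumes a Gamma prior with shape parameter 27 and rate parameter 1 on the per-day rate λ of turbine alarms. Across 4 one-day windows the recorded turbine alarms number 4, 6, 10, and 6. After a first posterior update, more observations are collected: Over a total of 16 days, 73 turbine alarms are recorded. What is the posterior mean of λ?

6

Total count: 4 + 6 + 10 + 6 = 26.
Total exposure: 4 days.
After the first batch: Gamma(27 + 26, 1 + 4) = Gamma(53, 5).
Total count 73 over total exposure 16 days.
After the second batch: Gamma(53 + 73, 5 + 16) = Gamma(126, 21).
Posterior mean = α'/β' = 126/21 = 6.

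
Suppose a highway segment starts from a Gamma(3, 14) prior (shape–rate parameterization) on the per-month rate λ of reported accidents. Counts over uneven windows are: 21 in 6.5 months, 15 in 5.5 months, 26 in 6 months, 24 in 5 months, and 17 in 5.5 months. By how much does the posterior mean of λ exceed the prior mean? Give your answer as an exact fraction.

Total count: 21 + 15 + 26 + 24 + 17 = 103.
Total exposure: 6.5 + 5.5 + 6 + 5 + 5.5 = 28.5 months.
The Gamma prior is conjugate for the Poisson rate, so λ | data ~ Gamma(3+103, 14+28.5) = Gamma(106, 85/2).
Posterior mean = 106/(85/2) = 212/85; prior mean = 3/14 = 3/14. Difference = 212/85 − 3/14 = 2713/1190.

2713/1190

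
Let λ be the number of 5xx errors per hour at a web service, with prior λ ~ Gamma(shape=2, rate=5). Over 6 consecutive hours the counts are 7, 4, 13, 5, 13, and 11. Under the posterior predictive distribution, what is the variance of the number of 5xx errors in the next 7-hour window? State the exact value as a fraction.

630/11

Total count: 7 + 4 + 13 + 5 + 13 + 11 = 53.
Total exposure: 6 hours.
Conjugate update: add total count to the shape and total exposure to the rate, giving Gamma(55, 11).
The posterior predictive for a window of length T is Negative Binomial with variance T·α'·(β'+T)/β'² = 7·55·18/121 = 630/11.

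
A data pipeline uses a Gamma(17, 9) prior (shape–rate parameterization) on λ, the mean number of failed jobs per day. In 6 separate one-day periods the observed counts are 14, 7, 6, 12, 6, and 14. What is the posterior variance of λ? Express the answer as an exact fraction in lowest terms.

Total count: 14 + 7 + 6 + 12 + 6 + 14 = 59.
Total exposure: 6 days.
Posterior: α' = 17 + 59 = 76, β' = 9 + 6 = 15.
Posterior variance = α'/β'² = 76/225.

76/225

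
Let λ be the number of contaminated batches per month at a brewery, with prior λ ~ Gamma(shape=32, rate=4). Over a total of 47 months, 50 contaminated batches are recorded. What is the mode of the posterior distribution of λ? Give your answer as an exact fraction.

Total count 50 over total exposure 47 months.
The Gamma prior is conjugate for the Poisson rate, so λ | data ~ Gamma(32+50, 4+47) = Gamma(82, 51).
Posterior mode = (α'−1)/β' = 81/51 = 27/17.

27/17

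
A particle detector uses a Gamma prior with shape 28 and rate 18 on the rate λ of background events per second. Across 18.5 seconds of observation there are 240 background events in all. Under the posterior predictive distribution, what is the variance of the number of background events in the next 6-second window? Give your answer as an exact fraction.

Total count 240 over total exposure 18.5 seconds.
Posterior: α' = 28 + 240 = 268, β' = 18 + 18.5 = 73/2.
The posterior predictive for a window of length T is Negative Binomial with variance T·α'·(β'+T)/β'² = 6·268·(85/2)/(5329/4) = 273360/5329.

273360/5329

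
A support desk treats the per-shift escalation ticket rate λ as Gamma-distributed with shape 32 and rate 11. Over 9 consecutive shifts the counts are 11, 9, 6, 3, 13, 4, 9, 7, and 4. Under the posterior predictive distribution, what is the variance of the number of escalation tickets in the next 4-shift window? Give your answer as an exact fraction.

Total count: 11 + 9 + 6 + 3 + 13 + 4 + 9 + 7 + 4 = 66.
Total exposure: 9 shifts.
Posterior: α' = 32 + 66 = 98, β' = 11 + 9 = 20.
The posterior predictive for a window of length T is Negative Binomial with variance T·α'·(β'+T)/β'² = 4·98·24/400 = 588/25.

588/25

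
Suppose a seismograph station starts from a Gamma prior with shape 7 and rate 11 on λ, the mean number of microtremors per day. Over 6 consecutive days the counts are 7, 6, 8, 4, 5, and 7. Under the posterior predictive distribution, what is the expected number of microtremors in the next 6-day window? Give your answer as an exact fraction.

Total count: 7 + 6 + 8 + 4 + 5 + 7 = 37.
Total exposure: 6 days.
The Gamma prior is conjugate for the Poisson rate, so λ | data ~ Gamma(7+37, 11+6) = Gamma(44, 17).
Predictive mean over a 6-day window = T·E[λ|data] = 6·44/17 = 264/17.

264/17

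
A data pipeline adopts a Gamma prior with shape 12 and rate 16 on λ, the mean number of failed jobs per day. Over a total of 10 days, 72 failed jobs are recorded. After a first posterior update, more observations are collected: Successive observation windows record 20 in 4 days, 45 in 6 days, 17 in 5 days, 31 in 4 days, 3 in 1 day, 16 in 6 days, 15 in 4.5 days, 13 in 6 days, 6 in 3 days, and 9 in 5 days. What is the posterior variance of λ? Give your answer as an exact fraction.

1036/19881

Total count 72 over total exposure 10 days.
After the first batch: Gamma(12 + 72, 16 + 10) = Gamma(84, 26).
Total count: 20 + 45 + 17 + 31 + 3 + 16 + 15 + 13 + 6 + 9 = 175.
Total exposure: 4 + 6 + 5 + 4 + 1 + 6 + 4.5 + 6 + 3 + 5 = 44.5 days.
After the second batch: Gamma(84 + 175, 26 + 44.5) = Gamma(259, 141/2).
Posterior variance = α'/β'² = 259/(19881/4) = 1036/19881.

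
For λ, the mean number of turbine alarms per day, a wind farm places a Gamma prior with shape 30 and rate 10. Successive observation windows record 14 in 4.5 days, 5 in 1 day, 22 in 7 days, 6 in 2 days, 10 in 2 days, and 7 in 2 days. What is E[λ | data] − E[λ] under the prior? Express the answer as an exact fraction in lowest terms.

Total count: 14 + 5 + 22 + 6 + 10 + 7 = 64.
Total exposure: 4.5 + 1 + 7 + 2 + 2 + 2 = 18.5 days.
The Gamma prior is conjugate for the Poisson rate, so λ | data ~ Gamma(30+64, 10+18.5) = Gamma(94, 57/2).
Posterior mean = 94/(57/2) = 188/57; prior mean = 30/10 = 3. Difference = 188/57 − 3 = 17/57.

17/57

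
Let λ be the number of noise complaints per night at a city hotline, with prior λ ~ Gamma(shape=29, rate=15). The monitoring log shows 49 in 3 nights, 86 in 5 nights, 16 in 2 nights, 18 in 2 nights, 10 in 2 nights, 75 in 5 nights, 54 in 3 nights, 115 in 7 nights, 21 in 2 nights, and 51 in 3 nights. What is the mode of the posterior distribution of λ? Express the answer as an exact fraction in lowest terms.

523/49

Total count: 49 + 86 + 16 + 18 + 10 + 75 + 54 + 115 + 21 + 51 = 495.
Total exposure: 3 + 5 + 2 + 2 + 2 + 5 + 3 + 7 + 2 + 3 = 34 nights.
The Gamma prior is conjugate for the Poisson rate, so λ | data ~ Gamma(29+495, 15+34) = Gamma(524, 49).
Posterior mode = (α'−1)/β' = 523/49.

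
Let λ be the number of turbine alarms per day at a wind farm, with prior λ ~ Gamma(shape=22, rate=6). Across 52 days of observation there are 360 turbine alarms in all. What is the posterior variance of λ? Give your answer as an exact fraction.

191/1682

Total count 360 over total exposure 52 days.
Gamma(α, β) with Poisson data over total exposure Σt gives posterior Gamma(α+Σx, β+Σt) = Gamma(382, 58).
Posterior variance = α'/β'² = 382/3364 = 191/1682.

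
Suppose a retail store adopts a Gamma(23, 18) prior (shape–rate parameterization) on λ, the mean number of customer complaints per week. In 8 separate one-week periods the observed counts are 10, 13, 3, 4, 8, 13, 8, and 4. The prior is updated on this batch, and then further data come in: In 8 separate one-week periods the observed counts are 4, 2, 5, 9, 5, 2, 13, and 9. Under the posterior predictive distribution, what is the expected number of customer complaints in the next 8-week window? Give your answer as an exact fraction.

540/17

Total count: 10 + 13 + 3 + 4 + 8 + 13 + 8 + 4 = 63.
Total exposure: 8 weeks.
After the first batch: Gamma(23 + 63, 18 + 8) = Gamma(86, 26).
Total count: 4 + 2 + 5 + 9 + 5 + 2 + 13 + 9 = 49.
Total exposure: 8 weeks.
After the second batch: Gamma(86 + 49, 26 + 8) = Gamma(135, 34).
Predictive mean over an 8-week window = T·E[λ|data] = 8·135/34 = 540/17.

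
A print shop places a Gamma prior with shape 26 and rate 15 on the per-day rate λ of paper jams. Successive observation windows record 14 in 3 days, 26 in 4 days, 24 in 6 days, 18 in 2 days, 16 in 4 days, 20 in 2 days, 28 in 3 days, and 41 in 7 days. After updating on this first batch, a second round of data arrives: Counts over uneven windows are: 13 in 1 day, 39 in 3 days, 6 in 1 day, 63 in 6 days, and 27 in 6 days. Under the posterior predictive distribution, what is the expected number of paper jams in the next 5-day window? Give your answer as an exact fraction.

Total count: 14 + 26 + 24 + 18 + 16 + 20 + 28 + 41 = 187.
Total exposure: 3 + 4 + 6 + 2 + 4 + 2 + 3 + 7 = 31 days.
After the first batch: Gamma(26 + 187, 15 + 31) = Gamma(213, 46).
Total count: 13 + 39 + 6 + 63 + 27 = 148.
Total exposure: 1 + 3 + 1 + 6 + 6 = 17 days.
After the second batch: Gamma(213 + 148, 46 + 17) = Gamma(361, 63).
Predictive mean over a 5-day window = T·E[λ|data] = 5·361/63 = 1805/63.

1805/63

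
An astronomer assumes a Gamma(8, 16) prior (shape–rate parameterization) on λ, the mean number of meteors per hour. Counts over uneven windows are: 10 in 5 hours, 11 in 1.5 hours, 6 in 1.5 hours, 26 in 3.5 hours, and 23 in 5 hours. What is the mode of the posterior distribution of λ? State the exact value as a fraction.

Total count: 10 + 11 + 6 + 26 + 23 = 76.
Total exposure: 5 + 1.5 + 1.5 + 3.5 + 5 = 16.5 hours.
Gamma(α, β) with Poisson data over total exposure Σt gives posterior Gamma(α+Σx, β+Σt) = Gamma(84, 65/2).
Posterior mode = (α'−1)/β' = 83/(65/2) = 166/65.

166/65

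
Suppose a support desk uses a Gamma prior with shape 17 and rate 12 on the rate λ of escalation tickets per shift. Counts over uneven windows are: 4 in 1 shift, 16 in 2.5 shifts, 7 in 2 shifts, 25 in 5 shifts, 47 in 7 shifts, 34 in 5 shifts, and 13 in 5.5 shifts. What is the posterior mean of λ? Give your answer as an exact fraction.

163/40

Total count: 4 + 16 + 7 + 25 + 47 + 34 + 13 = 146.
Total exposure: 1 + 2.5 + 2 + 5 + 7 + 5 + 5.5 = 28 shifts.
By Gamma–Poisson conjugacy, the posterior is Gamma(α + Σx, β + Σt) = Gamma(17 + 146, 12 + 28) = Gamma(163, 40).
Posterior mean = α'/β' = 163/40.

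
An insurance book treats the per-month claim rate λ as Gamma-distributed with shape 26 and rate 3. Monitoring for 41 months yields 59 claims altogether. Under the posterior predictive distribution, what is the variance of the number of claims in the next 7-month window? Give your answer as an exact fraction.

Total count 59 over total exposure 41 months.
By Gamma–Poisson conjugacy, the posterior is Gamma(α + Σx, β + Σt) = Gamma(26 + 59, 3 + 41) = Gamma(85, 44).
The posterior predictive for a window of length T is Negative Binomial with variance T·α'·(β'+T)/β'² = 7·85·51/1936 = 30345/1936.

30345/1936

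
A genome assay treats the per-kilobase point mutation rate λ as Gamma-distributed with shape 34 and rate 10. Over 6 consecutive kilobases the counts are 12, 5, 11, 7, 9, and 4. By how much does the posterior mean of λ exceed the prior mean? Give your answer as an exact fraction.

69/40

Total count: 12 + 5 + 11 + 7 + 9 + 4 = 48.
Total exposure: 6 kilobases.
Posterior: α' = 34 + 48 = 82, β' = 10 + 6 = 16.
Posterior mean = 82/16 = 41/8; prior mean = 34/10 = 17/5. Difference = 41/8 − 17/5 = 69/40.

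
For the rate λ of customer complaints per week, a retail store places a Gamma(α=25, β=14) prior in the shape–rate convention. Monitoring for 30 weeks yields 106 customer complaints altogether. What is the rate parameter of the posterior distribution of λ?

Total count 106 over total exposure 30 weeks.
By Gamma–Poisson conjugacy, the posterior is Gamma(α + Σx, β + Σt) = Gamma(25 + 106, 14 + 30) = Gamma(131, 44).

44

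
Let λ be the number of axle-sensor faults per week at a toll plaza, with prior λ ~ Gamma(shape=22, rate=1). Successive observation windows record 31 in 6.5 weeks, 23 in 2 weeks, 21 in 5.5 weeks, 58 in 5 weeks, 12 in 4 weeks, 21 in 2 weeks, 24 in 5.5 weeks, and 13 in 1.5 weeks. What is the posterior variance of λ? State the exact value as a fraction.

25/121

Total count: 31 + 23 + 21 + 58 + 12 + 21 + 24 + 13 = 203.
Total exposure: 6.5 + 2 + 5.5 + 5 + 4 + 2 + 5.5 + 1.5 = 32 weeks.
Gamma(α, β) with Poisson data over total exposure Σt gives posterior Gamma(α+Σx, β+Σt) = Gamma(225, 33).
Posterior variance = α'/β'² = 225/1089 = 25/121.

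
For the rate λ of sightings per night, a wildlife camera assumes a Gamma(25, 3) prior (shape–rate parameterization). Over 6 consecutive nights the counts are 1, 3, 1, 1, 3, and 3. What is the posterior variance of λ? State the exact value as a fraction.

Total count: 1 + 3 + 1 + 1 + 3 + 3 = 12.
Total exposure: 6 nights.
Posterior: α' = 25 + 12 = 37, β' = 3 + 6 = 9.
Posterior variance = α'/β'² = 37/81.

37/81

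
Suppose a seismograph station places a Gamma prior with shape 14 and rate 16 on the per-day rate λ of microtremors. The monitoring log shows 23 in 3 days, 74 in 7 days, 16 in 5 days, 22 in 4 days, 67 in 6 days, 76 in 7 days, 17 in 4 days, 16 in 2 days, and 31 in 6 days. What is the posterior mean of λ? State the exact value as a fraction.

Total count: 23 + 74 + 16 + 22 + 67 + 76 + 17 + 16 + 31 = 342.
Total exposure: 3 + 7 + 5 + 4 + 6 + 7 + 4 + 2 + 6 = 44 days.
Conjugate update: add total count to the shape and total exposure to the rate, giving Gamma(356, 60).
Posterior mean = α'/β' = 356/60 = 89/15.

89/15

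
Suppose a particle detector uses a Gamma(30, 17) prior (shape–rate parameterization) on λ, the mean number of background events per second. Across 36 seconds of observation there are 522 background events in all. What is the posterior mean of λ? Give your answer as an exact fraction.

552/53

Total count 522 over total exposure 36 seconds.
Conjugate update: add total count to the shape and total exposure to the rate, giving Gamma(552, 53).
Posterior mean = α'/β' = 552/53.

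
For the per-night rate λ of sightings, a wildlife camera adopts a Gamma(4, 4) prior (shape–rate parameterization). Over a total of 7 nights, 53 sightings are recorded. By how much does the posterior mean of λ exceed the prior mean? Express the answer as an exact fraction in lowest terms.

46/11

Total count 53 over total exposure 7 nights.
By Gamma–Poisson conjugacy, the posterior is Gamma(α + Σx, β + Σt) = Gamma(4 + 53, 4 + 7) = Gamma(57, 11).
Posterior mean = 57/11 = 57/11; prior mean = 4/4 = 1. Difference = 57/11 − 1 = 46/11.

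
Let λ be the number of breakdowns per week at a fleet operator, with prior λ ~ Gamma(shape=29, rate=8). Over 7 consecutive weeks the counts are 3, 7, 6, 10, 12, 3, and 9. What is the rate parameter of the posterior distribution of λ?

Total count: 3 + 7 + 6 + 10 + 12 + 3 + 9 = 50.
Total exposure: 7 weeks.
Gamma(α, β) with Poisson data over total exposure Σt gives posterior Gamma(α+Σx, β+Σt) = Gamma(79, 15).

15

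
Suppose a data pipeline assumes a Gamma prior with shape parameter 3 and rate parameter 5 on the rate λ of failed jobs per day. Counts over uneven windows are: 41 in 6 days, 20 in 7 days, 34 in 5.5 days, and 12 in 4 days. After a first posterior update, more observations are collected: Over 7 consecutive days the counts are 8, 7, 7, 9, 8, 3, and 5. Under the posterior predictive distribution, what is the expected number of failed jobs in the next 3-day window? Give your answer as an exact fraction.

Total count: 41 + 20 + 34 + 12 = 107.
Total exposure: 6 + 7 + 5.5 + 4 = 22.5 days.
After the first batch: Gamma(3 + 107, 5 + 22.5) = Gamma(110, 55/2).
Total count: 8 + 7 + 7 + 9 + 8 + 3 + 5 = 47.
Total exposure: 7 days.
After the second batch: Gamma(110 + 47, 55/2 + 7) = Gamma(157, 69/2).
Predictive mean over a 3-day window = T·E[λ|data] = 3·157/(69/2) = 314/23.

314/23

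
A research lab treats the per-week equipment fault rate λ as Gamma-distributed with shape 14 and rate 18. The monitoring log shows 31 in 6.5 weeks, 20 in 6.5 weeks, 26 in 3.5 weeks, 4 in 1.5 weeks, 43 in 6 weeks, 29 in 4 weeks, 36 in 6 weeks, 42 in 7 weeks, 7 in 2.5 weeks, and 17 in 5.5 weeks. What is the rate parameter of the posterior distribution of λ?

67

Total count: 31 + 20 + 26 + 4 + 43 + 29 + 36 + 42 + 7 + 17 = 255.
Total exposure: 6.5 + 6.5 + 3.5 + 1.5 + 6 + 4 + 6 + 7 + 2.5 + 5.5 = 49 weeks.
By Gamma–Poisson conjugacy, the posterior is Gamma(α + Σx, β + Σt) = Gamma(14 + 255, 18 + 49) = Gamma(269, 67).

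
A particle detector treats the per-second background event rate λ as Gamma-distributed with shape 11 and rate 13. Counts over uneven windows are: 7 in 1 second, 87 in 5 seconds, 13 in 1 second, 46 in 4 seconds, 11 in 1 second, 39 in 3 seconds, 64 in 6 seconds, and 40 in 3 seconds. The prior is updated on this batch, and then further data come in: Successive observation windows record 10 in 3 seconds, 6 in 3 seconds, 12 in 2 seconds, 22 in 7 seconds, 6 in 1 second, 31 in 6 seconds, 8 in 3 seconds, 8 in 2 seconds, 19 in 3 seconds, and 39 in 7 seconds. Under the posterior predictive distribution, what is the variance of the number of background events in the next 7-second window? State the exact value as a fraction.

Total count: 7 + 87 + 13 + 46 + 11 + 39 + 64 + 40 = 307.
Total exposure: 1 + 5 + 1 + 4 + 1 + 3 + 6 + 3 = 24 seconds.
After the first batch: Gamma(11 + 307, 13 + 24) = Gamma(318, 37).
Total count: 10 + 6 + 12 + 22 + 6 + 31 + 8 + 8 + 19 + 39 = 161.
Total exposure: 3 + 3 + 2 + 7 + 1 + 6 + 3 + 2 + 3 + 7 = 37 seconds.
After the second batch: Gamma(318 + 161, 37 + 37) = Gamma(479, 74).
The posterior predictive for a window of length T is Negative Binomial with variance T·α'·(β'+T)/β'² = 7·479·81/5476 = 271593/5476.

271593/5476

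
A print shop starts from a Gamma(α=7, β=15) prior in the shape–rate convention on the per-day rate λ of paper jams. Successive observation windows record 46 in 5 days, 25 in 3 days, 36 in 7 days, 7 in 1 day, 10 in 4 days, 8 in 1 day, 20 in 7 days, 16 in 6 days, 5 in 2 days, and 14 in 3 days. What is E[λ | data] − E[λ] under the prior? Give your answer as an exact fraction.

422/135

Total count: 46 + 25 + 36 + 7 + 10 + 8 + 20 + 16 + 5 + 14 = 187.
Total exposure: 5 + 3 + 7 + 1 + 4 + 1 + 7 + 6 + 2 + 3 = 39 days.
Gamma(α, β) with Poisson data over total exposure Σt gives posterior Gamma(α+Σx, β+Σt) = Gamma(194, 54).
Posterior mean = 194/54 = 97/27; prior mean = 7/15 = 7/15. Difference = 97/27 − 7/15 = 422/135.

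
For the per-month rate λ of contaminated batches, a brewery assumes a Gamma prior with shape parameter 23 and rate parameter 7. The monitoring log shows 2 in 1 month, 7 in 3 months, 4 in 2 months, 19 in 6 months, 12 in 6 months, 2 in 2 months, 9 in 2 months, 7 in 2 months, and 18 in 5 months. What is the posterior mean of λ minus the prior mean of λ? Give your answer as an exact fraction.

-107/252

Total count: 2 + 7 + 4 + 19 + 12 + 2 + 9 + 7 + 18 = 80.
Total exposure: 1 + 3 + 2 + 6 + 6 + 2 + 2 + 2 + 5 = 29 months.
Posterior: α' = 23 + 80 = 103, β' = 7 + 29 = 36.
Posterior mean = 103/36 = 103/36; prior mean = 23/7 = 23/7. Difference = 103/36 − 23/7 = -107/252.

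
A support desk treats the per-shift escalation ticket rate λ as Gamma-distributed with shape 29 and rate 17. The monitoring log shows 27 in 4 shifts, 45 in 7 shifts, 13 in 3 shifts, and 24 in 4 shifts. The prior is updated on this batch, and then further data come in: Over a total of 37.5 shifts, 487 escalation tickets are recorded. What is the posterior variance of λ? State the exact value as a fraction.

Total count: 27 + 45 + 13 + 24 = 109.
Total exposure: 4 + 7 + 3 + 4 = 18 shifts.
After the first batch: Gamma(29 + 109, 17 + 18) = Gamma(138, 35).
Total count 487 over total exposure 37.5 shifts.
After the second batch: Gamma(138 + 487, 35 + 37.5) = Gamma(625, 145/2).
Posterior variance = α'/β'² = 625/(21025/4) = 100/841.

100/841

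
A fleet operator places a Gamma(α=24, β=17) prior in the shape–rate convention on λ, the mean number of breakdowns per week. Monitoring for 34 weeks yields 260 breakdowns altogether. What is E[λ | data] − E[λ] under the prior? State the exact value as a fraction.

Total count 260 over total exposure 34 weeks.
Gamma(α, β) with Poisson data over total exposure Σt gives posterior Gamma(α+Σx, β+Σt) = Gamma(284, 51).
Posterior mean = 284/51 = 284/51; prior mean = 24/17 = 24/17. Difference = 284/51 − 24/17 = 212/51.

212/51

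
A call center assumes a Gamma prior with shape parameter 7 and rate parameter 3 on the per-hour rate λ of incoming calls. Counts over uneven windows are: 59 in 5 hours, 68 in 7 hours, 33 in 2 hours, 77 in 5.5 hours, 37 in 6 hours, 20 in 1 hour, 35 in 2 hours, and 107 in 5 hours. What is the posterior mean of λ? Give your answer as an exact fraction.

886/73

Total count: 59 + 68 + 33 + 77 + 37 + 20 + 35 + 107 = 436.
Total exposure: 5 + 7 + 2 + 5.5 + 6 + 1 + 2 + 5 = 33.5 hours.
The Gamma prior is conjugate for the Poisson rate, so λ | data ~ Gamma(7+436, 3+33.5) = Gamma(443, 73/2).
Posterior mean = α'/β' = 443/(73/2) = 886/73.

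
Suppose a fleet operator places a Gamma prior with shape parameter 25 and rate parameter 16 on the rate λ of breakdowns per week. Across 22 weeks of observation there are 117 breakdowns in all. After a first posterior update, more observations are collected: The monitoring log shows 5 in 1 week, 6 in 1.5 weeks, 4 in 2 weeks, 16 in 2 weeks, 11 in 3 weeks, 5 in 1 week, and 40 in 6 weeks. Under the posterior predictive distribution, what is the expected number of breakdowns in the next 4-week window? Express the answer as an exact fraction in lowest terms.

Total count 117 over total exposure 22 weeks.
After the first batch: Gamma(25 + 117, 16 + 22) = Gamma(142, 38).
Total count: 5 + 6 + 4 + 16 + 11 + 5 + 40 = 87.
Total exposure: 1 + 1.5 + 2 + 2 + 3 + 1 + 6 = 16.5 weeks.
After the second batch: Gamma(142 + 87, 38 + 16.5) = Gamma(229, 109/2).
Predictive mean over a 4-week window = T·E[λ|data] = 4·229/(109/2) = 1832/109.

1832/109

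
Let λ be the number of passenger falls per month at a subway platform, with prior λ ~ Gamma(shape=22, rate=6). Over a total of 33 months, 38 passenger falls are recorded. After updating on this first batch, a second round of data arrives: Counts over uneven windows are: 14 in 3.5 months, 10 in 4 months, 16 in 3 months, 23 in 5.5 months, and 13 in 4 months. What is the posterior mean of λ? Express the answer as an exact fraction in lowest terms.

136/59

Total count 38 over total exposure 33 months.
After the first batch: Gamma(22 + 38, 6 + 33) = Gamma(60, 39).
Total count: 14 + 10 + 16 + 23 + 13 = 76.
Total exposure: 3.5 + 4 + 3 + 5.5 + 4 = 20 months.
After the second batch: Gamma(60 + 76, 39 + 20) = Gamma(136, 59).
Posterior mean = α'/β' = 136/59.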